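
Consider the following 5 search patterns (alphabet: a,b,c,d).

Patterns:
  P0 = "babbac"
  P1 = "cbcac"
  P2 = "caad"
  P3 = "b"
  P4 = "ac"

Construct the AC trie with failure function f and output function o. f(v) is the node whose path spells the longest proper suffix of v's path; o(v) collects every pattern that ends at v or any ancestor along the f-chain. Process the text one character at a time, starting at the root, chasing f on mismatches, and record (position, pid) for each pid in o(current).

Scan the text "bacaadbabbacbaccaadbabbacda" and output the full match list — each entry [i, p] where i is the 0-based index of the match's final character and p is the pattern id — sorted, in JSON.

Construct AC machine:
Trie (insert patterns):
  0='ε' goto a→15 b→1 c→7
  1='b' goto a→2  [P3 ends]
  2='ba' goto b→3
  3='bab' goto b→4
  4='babb' goto a→5
  5='babba' goto c→6
  6='babbac' goto ·  [P0 ends]
  7='c' goto a→12 b→8
  8='cb' goto c→9
  9='cbc' goto a→10
  10='cbca' goto c→11
  11='cbcac' goto ·  [P1 ends]
  12='ca' goto a→13
  13='caa' goto d→14
  14='caad' goto ·  [P2 ends]
  15='a' goto c→16
  16='ac' goto ·  [P4 ends]

Failure links (BFS by depth):
  fail(1) 'b': from fail(0)=0 chase 'b': 0 ⇒ 0;  out={3}∪out(0)={3}
  fail(7) 'c': from fail(0)=0 chase 'c': 0 ⇒ 0;  out=∅∪out(0)=∅
  fail(15) 'a': from fail(0)=0 chase 'a': 0 ⇒ 0;  out=∅∪out(0)=∅
  fail(2) 'ba': from fail(1)=0 chase 'a': 0 ⇒ 15;  out=∅∪out(15)=∅
  fail(8) 'cb': from fail(7)=0 chase 'b': 0 ⇒ 1;  out=∅∪out(1)={3}
  fail(12) 'ca': from fail(7)=0 chase 'a': 0 ⇒ 15;  out=∅∪out(15)=∅
  fail(16) 'ac': from fail(15)=0 chase 'c': 0 ⇒ 7;  out={4}∪out(7)={4}
  fail(3) 'bab': from fail(2)=15 chase 'b': 15→0 ⇒ 1;  out=∅∪out(1)={3}
  fail(9) 'cbc': from fail(8)=1 chase 'c': 1→0 ⇒ 7;  out=∅∪out(7)=∅
  fail(13) 'caa': from fail(12)=15 chase 'a': 15→0 ⇒ 15;  out=∅∪out(15)=∅
  fail(4) 'babb': from fail(3)=1 chase 'b': 1→0 ⇒ 1;  out=∅∪out(1)={3}
  fail(10) 'cbca': from fail(9)=7 chase 'a': 7 ⇒ 12;  out=∅∪out(12)=∅
  fail(14) 'caad': from fail(13)=15 chase 'd': 15→0 ⇒ 0;  out={2}∪out(0)={2}
  fail(5) 'babba': from fail(4)=1 chase 'a': 1 ⇒ 2;  out=∅∪out(2)=∅
  fail(11) 'cbcac': from fail(10)=12 chase 'c': 12→15 ⇒ 16;  out={1}∪out(16)={1,4}
  fail(6) 'babbac': from fail(5)=2 chase 'c': 2→15 ⇒ 16;  out={0}∪out(16)={0,4}

Run:
[0] read 'b'  n0⇒n1  emit P3@[0:0]
[1] read 'a'  n1⇒n2
[2] read 'c'  n2⇒n16 (via fail)  emit P4@[1:2]
[3] read 'a'  n16⇒n12 (via fail)
[4] read 'a'  n12⇒n13
[5] read 'd'  n13⇒n14  emit P2@[2:5]
[6] read 'b'  n14⇒n1 (via fail)  emit P3@[6:6]
[7] read 'a'  n1⇒n2
[8] read 'b'  n2⇒n3  emit P3@[8:8]
[9] read 'b'  n3⇒n4  emit P3@[9:9]
[10] read 'a'  n4⇒n5
[11] read 'c'  n5⇒n6  emit P0@[6:11],P4@[10:11]
[12] read 'b'  n6⇒n8 (via fail)  emit P3@[12:12]
[13] read 'a'  n8⇒n2 (via fail)
[14] read 'c'  n2⇒n16 (via fail)  emit P4@[13:14]
[15] read 'c'  n16⇒n7 (via fail)
[16] read 'a'  n7⇒n12
[17] read 'a'  n12⇒n13
[18] read 'd'  n13⇒n14  emit P2@[15:18]
[19] read 'b'  n14⇒n1 (via fail)  emit P3@[19:19]
[20] read 'a'  n1⇒n2
[21] read 'b'  n2⇒n3  emit P3@[21:21]
[22] read 'b'  n3⇒n4  emit P3@[22:22]
[23] read 'a'  n4⇒n5
[24] read 'c'  n5⇒n6  emit P0@[19:24],P4@[23:24]
[25] read 'd'  n6⇒n0 (via fail)
[26] read 'a'  n0⇒n15

Result: [[0,3],[2,4],[5,2],[6,3],[8,3],[9,3],[11,0],[11,4],[12,3],[14,4],[18,2],[19,3],[21,3],[22,3],[24,0],[24,4]]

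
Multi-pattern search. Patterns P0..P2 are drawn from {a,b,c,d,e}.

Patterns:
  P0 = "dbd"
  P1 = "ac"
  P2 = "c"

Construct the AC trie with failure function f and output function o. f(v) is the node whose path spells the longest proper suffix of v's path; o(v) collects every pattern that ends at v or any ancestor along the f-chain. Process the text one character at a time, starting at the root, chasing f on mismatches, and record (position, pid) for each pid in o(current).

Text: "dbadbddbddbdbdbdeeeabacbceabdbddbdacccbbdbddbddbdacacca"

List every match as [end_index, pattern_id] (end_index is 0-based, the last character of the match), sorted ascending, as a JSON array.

Build:
Trie (insert patterns):
  0='ε' goto a→4 c→6 d→1
  1='d' goto b→2
  2='db' goto d→3
  3='dbd' goto ·  [P0 ends]
  4='a' goto c→5
  5='ac' goto ·  [P1 ends]
  6='c' goto ·  [P2 ends]

BFS fail/out derivation:
  fail(1) 'd': from fail(0)=0 chase 'd': 0 ⇒ 0;  out=∅∪out(0)=∅
  fail(4) 'a': from fail(0)=0 chase 'a': 0 ⇒ 0;  out=∅∪out(0)=∅
  fail(6) 'c': from fail(0)=0 chase 'c': 0 ⇒ 0;  out={2}∪out(0)={2}
  fail(2) 'db': from fail(1)=0 chase 'b': 0 ⇒ 0;  out=∅∪out(0)=∅
  fail(5) 'ac': from fail(4)=0 chase 'c': 0 ⇒ 6;  out={1}∪out(6)={1,2}
  fail(3) 'dbd': from fail(2)=0 chase 'd': 0 ⇒ 1;  out={0}∪out(1)={0}

Text stream:
[0] read 'd'  n0⇒n1
[1] read 'b'  n1⇒n2
[2] read 'a'  n2⇒n4 (via fail)
[3] read 'd'  n4⇒n1 (via fail)
[4] read 'b'  n1⇒n2
[5] read 'd'  n2⇒n3  ** P0@[3:5]
[6] read 'd'  n3⇒n1 (via fail)
[7] read 'b'  n1⇒n2
[8] read 'd'  n2⇒n3  ** P0@[6:8]
[9] read 'd'  n3⇒n1 (via fail)
[10] read 'b'  n1⇒n2
[11] read 'd'  n2⇒n3  ** P0@[9:11]
[12] read 'b'  n3⇒n2 (via fail)
[13] read 'd'  n2⇒n3  ** P0@[11:13]
[14] read 'b'  n3⇒n2 (via fail)
[15] read 'd'  n2⇒n3  ** P0@[13:15]
[16] read 'e'  n3⇒n0 (via fail)
[17] read 'e'  n0⇒n0
[18] read 'e'  n0⇒n0
[19] read 'a'  n0⇒n4
[20] read 'b'  n4⇒n0 (via fail)
[21] read 'a'  n0⇒n4
[22] read 'c'  n4⇒n5  ** P1@[21:22],P2@[22:22]
[23] read 'b'  n5⇒n0 (via fail)
[24] read 'c'  n0⇒n6  ** P2@[24:24]
[25] read 'e'  n6⇒n0 (via fail)
[26] read 'a'  n0⇒n4
[27] read 'b'  n4⇒n0 (via fail)
[28] read 'd'  n0⇒n1
[29] read 'b'  n1⇒n2
[30] read 'd'  n2⇒n3  ** P0@[28:30]
[31] read 'd'  n3⇒n1 (via fail)
[32] read 'b'  n1⇒n2
[33] read 'd'  n2⇒n3  ** P0@[31:33]
[34] read 'a'  n3⇒n4 (via fail)
[35] read 'c'  n4⇒n5  ** P1@[34:35],P2@[35:35]
[36] read 'c'  n5⇒n6 (via fail)  ** P2@[36:36]
[37] read 'c'  n6⇒n6 (via fail)  ** P2@[37:37]
[38] read 'b'  n6⇒n0 (via fail)
[39] read 'b'  n0⇒n0
[40] read 'd'  n0⇒n1
[41] read 'b'  n1⇒n2
[42] read 'd'  n2⇒n3  ** P0@[40:42]
[43] read 'd'  n3⇒n1 (via fail)
[44] read 'b'  n1⇒n2
[45] read 'd'  n2⇒n3  ** P0@[43:45]
[46] read 'd'  n3⇒n1 (via fail)
[47] read 'b'  n1⇒n2
[48] read 'd'  n2⇒n3  ** P0@[46:48]
[49] read 'a'  n3⇒n4 (via fail)
[50] read 'c'  n4⇒n5  ** P1@[49:50],P2@[50:50]
[51] read 'a'  n5⇒n4 (via fail)
[52] read 'c'  n4⇒n5  ** P1@[51:52],P2@[52:52]
[53] read 'c'  n5⇒n6 (via fail)  ** P2@[53:53]
[54] read 'a'  n6⇒n4 (via fail)

All matches (sorted): [[5,0],[8,0],[11,0],[13,0],[15,0],[22,1],[22,2],[24,2],[30,0],[33,0],[35,1],[35,2],[36,2],[37,2],[42,0],[45,0],[48,0],[50,1],[50,2],[52,1],[52,2],[53,2]]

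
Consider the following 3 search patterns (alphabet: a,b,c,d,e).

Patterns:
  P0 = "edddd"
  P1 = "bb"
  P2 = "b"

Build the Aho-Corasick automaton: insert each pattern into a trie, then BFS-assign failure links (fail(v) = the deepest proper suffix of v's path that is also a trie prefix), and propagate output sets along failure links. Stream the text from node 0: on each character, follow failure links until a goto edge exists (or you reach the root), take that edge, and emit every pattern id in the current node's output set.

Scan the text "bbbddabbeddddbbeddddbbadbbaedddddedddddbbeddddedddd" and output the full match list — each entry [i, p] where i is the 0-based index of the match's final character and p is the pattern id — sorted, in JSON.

Build automaton:
Trie (insert patterns):
  n0 'ε': b→6 e→1
  n1 'e': d→2
  n2 'ed': d→3
  n3 'edd': d→4
  n4 'eddd': d→5
  n5 'edddd': ·  ←P0
  n6 'b': b→7  ←P2
  n7 'bb': ·  ←P1

Failure links (BFS by depth):
  fail(1) 'e': from fail(0)=0 chase 'e': 0 ⇒ 0;  out=∅∪out(0)=∅
  fail(6) 'b': from fail(0)=0 chase 'b': 0 ⇒ 0;  out={2}∪out(0)={2}
  fail(2) 'ed': from fail(1)=0 chase 'd': 0 ⇒ 0;  out=∅∪out(0)=∅
  fail(7) 'bb': from fail(6)=0 chase 'b': 0 ⇒ 6;  out={1}∪out(6)={1,2}
  fail(3) 'edd': from fail(2)=0 chase 'd': 0 ⇒ 0;  out=∅∪out(0)=∅
  fail(4) 'eddd': from fail(3)=0 chase 'd': 0 ⇒ 0;  out=∅∪out(0)=∅
  fail(5) 'edddd': from fail(4)=0 chase 'd': 0 ⇒ 0;  out={0}∪out(0)={0}

Run:
pos 0 'b': at 6  emit P2@[0:0]
pos 1 'b': at 7  emit P1@[0:1],P2@[1:1]
pos 2 'b': at 7 ·f  emit P1@[1:2],P2@[2:2]
pos 3 'd': at 0 ·f
pos 4 'd': at 0
pos 5 'a': at 0
pos 6 'b': at 6  emit P2@[6:6]
pos 7 'b': at 7  emit P1@[6:7],P2@[7:7]
pos 8 'e': at 1 ·f
pos 9 'd': at 2
pos 10 'd': at 3
pos 11 'd': at 4
pos 12 'd': at 5  emit P0@[8:12]
pos 13 'b': at 6 ·f  emit P2@[13:13]
pos 14 'b': at 7  emit P1@[13:14],P2@[14:14]
pos 15 'e': at 1 ·f
pos 16 'd': at 2
pos 17 'd': at 3
pos 18 'd': at 4
pos 19 'd': at 5  emit P0@[15:19]
pos 20 'b': at 6 ·f  emit P2@[20:20]
pos 21 'b': at 7  emit P1@[20:21],P2@[21:21]
pos 22 'a': at 0 ·f
pos 23 'd': at 0
pos 24 'b': at 6  emit P2@[24:24]
pos 25 'b': at 7  emit P1@[24:25],P2@[25:25]
pos 26 'a': at 0 ·f
pos 27 'e': at 1
pos 28 'd': at 2
pos 29 'd': at 3
pos 30 'd': at 4
pos 31 'd': at 5  emit P0@[27:31]
pos 32 'd': at 0 ·f
pos 33 'e': at 1
pos 34 'd': at 2
pos 35 'd': at 3
pos 36 'd': at 4
pos 37 'd': at 5  emit P0@[33:37]
pos 38 'd': at 0 ·f
pos 39 'b': at 6  emit P2@[39:39]
pos 40 'b': at 7  emit P1@[39:40],P2@[40:40]
pos 41 'e': at 1 ·f
pos 42 'd': at 2
pos 43 'd': at 3
pos 44 'd': at 4
pos 45 'd': at 5  emit P0@[41:45]
pos 46 'e': at 1 ·f
pos 47 'd': at 2
pos 48 'd': at 3
pos 49 'd': at 4
pos 50 'd': at 5  emit P0@[46:50]

All matches (sorted): [[0,2],[1,1],[1,2],[2,1],[2,2],[6,2],[7,1],[7,2],[12,0],[13,2],[14,1],[14,2],[19,0],[20,2],[21,1],[21,2],[24,2],[25,1],[25,2],[31,0],[37,0],[39,2],[40,1],[40,2],[45,0],[50,0]]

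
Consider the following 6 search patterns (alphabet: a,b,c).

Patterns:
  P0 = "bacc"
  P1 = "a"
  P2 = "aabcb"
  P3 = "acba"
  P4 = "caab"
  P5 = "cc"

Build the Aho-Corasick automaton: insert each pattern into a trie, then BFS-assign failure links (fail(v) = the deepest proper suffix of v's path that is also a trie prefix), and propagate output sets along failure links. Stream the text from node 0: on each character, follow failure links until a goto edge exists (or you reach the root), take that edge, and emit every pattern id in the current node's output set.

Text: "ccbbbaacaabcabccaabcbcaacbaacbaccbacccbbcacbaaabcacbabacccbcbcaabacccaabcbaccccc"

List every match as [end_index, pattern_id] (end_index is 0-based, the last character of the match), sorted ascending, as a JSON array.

Build automaton:
Trie nodes:
  n0 'ε': a→5 b→1 c→13
  n1 'b': a→2
  n2 'ba': c→3
  n3 'bac': c→4
  n4 'bacc': ·  [P0 ends]
  n5 'a': a→6 c→10  [P1 ends]
  n6 'aa': b→7
  n7 'aab': c→8
  n8 'aabc': b→9
  n9 'aabcb': ·  [P2 ends]
  n10 'ac': b→11
  n11 'acb': a→12
  n12 'acba': ·  [P3 ends]
  n13 'c': a→14 c→17
  n14 'ca': a→15
  n15 'caa': b→16
  n16 'caab': ·  [P4 ends]
  n17 'cc': ·  [P5 ends]

Failure links (BFS by depth):
  fail(1) 'b': from fail(0)=0 chase 'b': 0 ⇒ 0;  out=∅∪out(0)=∅
  fail(5) 'a': from fail(0)=0 chase 'a': 0 ⇒ 0;  out={1}∪out(0)={1}
  fail(13) 'c': from fail(0)=0 chase 'c': 0 ⇒ 0;  out=∅∪out(0)=∅
  fail(2) 'ba': from fail(1)=0 chase 'a': 0 ⇒ 5;  out=∅∪out(5)={1}
  fail(6) 'aa': from fail(5)=0 chase 'a': 0 ⇒ 5;  out=∅∪out(5)={1}
  fail(10) 'ac': from fail(5)=0 chase 'c': 0 ⇒ 13;  out=∅∪out(13)=∅
  fail(14) 'ca': from fail(13)=0 chase 'a': 0 ⇒ 5;  out=∅∪out(5)={1}
  fail(17) 'cc': from fail(13)=0 chase 'c': 0 ⇒ 13;  out={5}∪out(13)={5}
  fail(3) 'bac': from fail(2)=5 chase 'c': 5 ⇒ 10;  out=∅∪out(10)=∅
  fail(7) 'aab': from fail(6)=5 chase 'b': 5→0 ⇒ 1;  out=∅∪out(1)=∅
  fail(11) 'acb': from fail(10)=13 chase 'b': 13→0 ⇒ 1;  out=∅∪out(1)=∅
  fail(15) 'caa': from fail(14)=5 chase 'a': 5 ⇒ 6;  out=∅∪out(6)={1}
  fail(4) 'bacc': from fail(3)=10 chase 'c': 10→13 ⇒ 17;  out={0}∪out(17)={0,5}
  fail(8) 'aabc': from fail(7)=1 chase 'c': 1→0 ⇒ 13;  out=∅∪out(13)=∅
  fail(12) 'acba': from fail(11)=1 chase 'a': 1 ⇒ 2;  out={3}∪out(2)={1,3}
  fail(16) 'caab': from fail(15)=6 chase 'b': 6 ⇒ 7;  out={4}∪out(7)={4}
  fail(9) 'aabcb': from fail(8)=13 chase 'b': 13→0 ⇒ 1;  out={2}∪out(1)={2}

Text stream:
[0] read 'c'  n0⇒n13
[1] read 'c'  n13⇒n17  ** P5@[0:1]
[2] read 'b'  n17⇒n1 (fail-walked)
[3] read 'b'  n1⇒n1 (fail-walked)
[4] read 'b'  n1⇒n1 (fail-walked)
[5] read 'a'  n1⇒n2  ** P1@[5:5]
[6] read 'a'  n2⇒n6 (fail-walked)  ** P1@[6:6]
[7] read 'c'  n6⇒n10 (fail-walked)
[8] read 'a'  n10⇒n14 (fail-walked)  ** P1@[8:8]
[9] read 'a'  n14⇒n15  ** P1@[9:9]
[10] read 'b'  n15⇒n16  ** P4@[7:10]
[11] read 'c'  n16⇒n8 (fail-walked)
[12] read 'a'  n8⇒n14 (fail-walked)  ** P1@[12:12]
[13] read 'b'  n14⇒n1 (fail-walked)
[14] read 'c'  n1⇒n13 (fail-walked)
[15] read 'c'  n13⇒n17  ** P5@[14:15]
[16] read 'a'  n17⇒n14 (fail-walked)  ** P1@[16:16]
[17] read 'a'  n14⇒n15  ** P1@[17:17]
[18] read 'b'  n15⇒n16  ** P4@[15:18]
[19] read 'c'  n16⇒n8 (fail-walked)
[20] read 'b'  n8⇒n9  ** P2@[16:20]
[21] read 'c'  n9⇒n13 (fail-walked)
[22] read 'a'  n13⇒n14  ** P1@[22:22]
[23] read 'a'  n14⇒n15  ** P1@[23:23]
[24] read 'c'  n15⇒n10 (fail-walked)
[25] read 'b'  n10⇒n11
[26] read 'a'  n11⇒n12  ** P1@[26:26],P3@[23:26]
[27] read 'a'  n12⇒n6 (fail-walked)  ** P1@[27:27]
[28] read 'c'  n6⇒n10 (fail-walked)
[29] read 'b'  n10⇒n11
[30] read 'a'  n11⇒n12  ** P1@[30:30],P3@[27:30]
[31] read 'c'  n12⇒n3 (fail-walked)
[32] read 'c'  n3⇒n4  ** P0@[29:32],P5@[31:32]
[33] read 'b'  n4⇒n1 (fail-walked)
[34] read 'a'  n1⇒n2  ** P1@[34:34]
[35] read 'c'  n2⇒n3
[36] read 'c'  n3⇒n4  ** P0@[33:36],P5@[35:36]
[37] read 'c'  n4⇒n17 (fail-walked)  ** P5@[36:37]
[38] read 'b'  n17⇒n1 (fail-walked)
[39] read 'b'  n1⇒n1 (fail-walked)
[40] read 'c'  n1⇒n13 (fail-walked)
[41] read 'a'  n13⇒n14  ** P1@[41:41]
[42] read 'c'  n14⇒n10 (fail-walked)
[43] read 'b'  n10⇒n11
[44] read 'a'  n11⇒n12  ** P1@[44:44],P3@[41:44]
[45] read 'a'  n12⇒n6 (fail-walked)  ** P1@[45:45]
[46] read 'a'  n6⇒n6 (fail-walked)  ** P1@[46:46]
[47] read 'b'  n6⇒n7
[48] read 'c'  n7⇒n8
[49] read 'a'  n8⇒n14 (fail-walked)  ** P1@[49:49]
[50] read 'c'  n14⇒n10 (fail-walked)
[51] read 'b'  n10⇒n11
[52] read 'a'  n11⇒n12  ** P1@[52:52],P3@[49:52]
[53] read 'b'  n12⇒n1 (fail-walked)
[54] read 'a'  n1⇒n2  ** P1@[54:54]
[55] read 'c'  n2⇒n3
[56] read 'c'  n3⇒n4  ** P0@[53:56],P5@[55:56]
[57] read 'c'  n4⇒n17 (fail-walked)  ** P5@[56:57]
[58] read 'b'  n17⇒n1 (fail-walked)
[59] read 'c'  n1⇒n13 (fail-walked)
[60] read 'b'  n13⇒n1 (fail-walked)
[61] read 'c'  n1⇒n13 (fail-walked)
[62] read 'a'  n13⇒n14  ** P1@[62:62]
[63] read 'a'  n14⇒n15  ** P1@[63:63]
[64] read 'b'  n15⇒n16  ** P4@[61:64]
[65] read 'a'  n16⇒n2 (fail-walked)  ** P1@[65:65]
[66] read 'c'  n2⇒n3
[67] read 'c'  n3⇒n4  ** P0@[64:67],P5@[66:67]
[68] read 'c'  n4⇒n17 (fail-walked)  ** P5@[67:68]
[69] read 'a'  n17⇒n14 (fail-walked)  ** P1@[69:69]
[70] read 'a'  n14⇒n15  ** P1@[70:70]
[71] read 'b'  n15⇒n16  ** P4@[68:71]
[72] read 'c'  n16⇒n8 (fail-walked)
[73] read 'b'  n8⇒n9  ** P2@[69:73]
[74] read 'a'  n9⇒n2 (fail-walked)  ** P1@[74:74]
[75] read 'c'  n2⇒n3
[76] read 'c'  n3⇒n4  ** P0@[73:76],P5@[75:76]
[77] read 'c'  n4⇒n17 (fail-walked)  ** P5@[76:77]
[78] read 'c'  n17⇒n17 (fail-walked)  ** P5@[77:78]
[79] read 'c'  n17⇒n17 (fail-walked)  ** P5@[78:79]

Result: [[1,5],[5,1],[6,1],[8,1],[9,1],[10,4],[12,1],[15,5],[16,1],[17,1],[18,4],[20,2],[22,1],[23,1],[26,1],[26,3],[27,1],[30,1],[30,3],[32,0],[32,5],[34,1],[36,0],[36,5],[37,5],[41,1],[44,1],[44,3],[45,1],[46,1],[49,1],[52,1],[52,3],[54,1],[56,0],[56,5],[57,5],[62,1],[63,1],[64,4],[65,1],[67,0],[67,5],[68,5],[69,1],[70,1],[71,4],[73,2],[74,1],[76,0],[76,5],[77,5],[78,5],[79,5]]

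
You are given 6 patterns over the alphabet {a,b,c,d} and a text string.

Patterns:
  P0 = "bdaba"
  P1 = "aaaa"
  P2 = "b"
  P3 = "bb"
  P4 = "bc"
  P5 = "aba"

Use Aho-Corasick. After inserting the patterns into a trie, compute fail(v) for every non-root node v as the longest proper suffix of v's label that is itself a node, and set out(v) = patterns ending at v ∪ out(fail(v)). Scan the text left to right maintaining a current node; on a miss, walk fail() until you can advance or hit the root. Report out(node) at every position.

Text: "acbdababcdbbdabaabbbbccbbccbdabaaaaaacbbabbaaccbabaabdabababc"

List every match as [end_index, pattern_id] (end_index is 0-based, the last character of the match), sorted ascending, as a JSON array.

Build:
Trie (insert patterns):
  n0 'ε': a→6 b→1
  n1 'b': b→10 c→11 d→2  ←P2
  n2 'bd': a→3
  n3 'bda': b→4
  n4 'bdab': a→5
  n5 'bdaba': ·  ←P0
  n6 'a': a→7 b→12
  n7 'aa': a→8
  n8 'aaa': a→9
  n9 'aaaa': ·  ←P1
  n10 'bb': ·  ←P3
  n11 'bc': ·  ←P4
  n12 'ab': a→13
  n13 'aba': ·  ←P5

Failure links (BFS by depth):
  n1('b'): parent n0 fail=0; on 'b' 0 → fail=0;  out {2}∪∅={2}
  n6('a'): parent n0 fail=0; on 'a' 0 → fail=0;  out ∅∪∅=∅
  n2('bd'): parent n1 fail=0; on 'd' 0 → fail=0;  out ∅∪∅=∅
  n7('aa'): parent n6 fail=0; on 'a' 0 → fail=6;  out ∅∪∅=∅
  n10('bb'): parent n1 fail=0; on 'b' 0 → fail=1;  out {3}∪{2}={2,3}
  n11('bc'): parent n1 fail=0; on 'c' 0 → fail=0;  out {4}∪∅={4}
  n12('ab'): parent n6 fail=0; on 'b' 0 → fail=1;  out ∅∪{2}={2}
  n3('bda'): parent n2 fail=0; on 'a' 0 → fail=6;  out ∅∪∅=∅
  n8('aaa'): parent n7 fail=6; on 'a' 6 → fail=7;  out ∅∪∅=∅
  n13('aba'): parent n12 fail=1; on 'a' 1→0 → fail=6;  out {5}∪∅={5}
  n4('bdab'): parent n3 fail=6; on 'b' 6 → fail=12;  out ∅∪{2}={2}
  n9('aaaa'): parent n8 fail=7; on 'a' 7 → fail=8;  out {1}∪∅={1}
  n5('bdaba'): parent n4 fail=12; on 'a' 12 → fail=13;  out {0}∪{5}={0,5}

Run:
[0] read 'a'  n0⇒n6
[1] read 'c'  n6⇒n0 (fail-walked)
[2] read 'b'  n0⇒n1  emit P2@[2:2]
[3] read 'd'  n1⇒n2
[4] read 'a'  n2⇒n3
[5] read 'b'  n3⇒n4  emit P2@[5:5]
[6] read 'a'  n4⇒n5  emit P0@[2:6],P5@[4:6]
[7] read 'b'  n5⇒n12 (fail-walked)  emit P2@[7:7]
[8] read 'c'  n12⇒n11 (fail-walked)  emit P4@[7:8]
[9] read 'd'  n11⇒n0 (fail-walked)
[10] read 'b'  n0⇒n1  emit P2@[10:10]
[11] read 'b'  n1⇒n10  emit P2@[11:11],P3@[10:11]
[12] read 'd'  n10⇒n2 (fail-walked)
[13] read 'a'  n2⇒n3
[14] read 'b'  n3⇒n4  emit P2@[14:14]
[15] read 'a'  n4⇒n5  emit P0@[11:15],P5@[13:15]
[16] read 'a'  n5⇒n7 (fail-walked)
[17] read 'b'  n7⇒n12 (fail-walked)  emit P2@[17:17]
[18] read 'b'  n12⇒n10 (fail-walked)  emit P2@[18:18],P3@[17:18]
[19] read 'b'  n10⇒n10 (fail-walked)  emit P2@[19:19],P3@[18:19]
[20] read 'b'  n10⇒n10 (fail-walked)  emit P2@[20:20],P3@[19:20]
[21] read 'c'  n10⇒n11 (fail-walked)  emit P4@[20:21]
[22] read 'c'  n11⇒n0 (fail-walked)
[23] read 'b'  n0⇒n1  emit P2@[23:23]
[24] read 'b'  n1⇒n10  emit P2@[24:24],P3@[23:24]
[25] read 'c'  n10⇒n11 (fail-walked)  emit P4@[24:25]
[26] read 'c'  n11⇒n0 (fail-walked)
[27] read 'b'  n0⇒n1  emit P2@[27:27]
[28] read 'd'  n1⇒n2
[29] read 'a'  n2⇒n3
[30] read 'b'  n3⇒n4  emit P2@[30:30]
[31] read 'a'  n4⇒n5  emit P0@[27:31],P5@[29:31]
[32] read 'a'  n5⇒n7 (fail-walked)
[33] read 'a'  n7⇒n8
[34] read 'a'  n8⇒n9  emit P1@[31:34]
[35] read 'a'  n9⇒n9 (fail-walked)  emit P1@[32:35]
[36] read 'a'  n9⇒n9 (fail-walked)  emit P1@[33:36]
[37] read 'c'  n9⇒n0 (fail-walked)
[38] read 'b'  n0⇒n1  emit P2@[38:38]
[39] read 'b'  n1⇒n10  emit P2@[39:39],P3@[38:39]
[40] read 'a'  n10⇒n6 (fail-walked)
[41] read 'b'  n6⇒n12  emit P2@[41:41]
[42] read 'b'  n12⇒n10 (fail-walked)  emit P2@[42:42],P3@[41:42]
[43] read 'a'  n10⇒n6 (fail-walked)
[44] read 'a'  n6⇒n7
[45] read 'c'  n7⇒n0 (fail-walked)
[46] read 'c'  n0⇒n0
[47] read 'b'  n0⇒n1  emit P2@[47:47]
[48] read 'a'  n1⇒n6 (fail-walked)
[49] read 'b'  n6⇒n12  emit P2@[49:49]
[50] read 'a'  n12⇒n13  emit P5@[48:50]
[51] read 'a'  n13⇒n7 (fail-walked)
[52] read 'b'  n7⇒n12 (fail-walked)  emit P2@[52:52]
[53] read 'd'  n12⇒n2 (fail-walked)
[54] read 'a'  n2⇒n3
[55] read 'b'  n3⇒n4  emit P2@[55:55]
[56] read 'a'  n4⇒n5  emit P0@[52:56],P5@[54:56]
[57] read 'b'  n5⇒n12 (fail-walked)  emit P2@[57:57]
[58] read 'a'  n12⇒n13  emit P5@[56:58]
[59] read 'b'  n13⇒n12 (fail-walked)  emit P2@[59:59]
[60] read 'c'  n12⇒n11 (fail-walked)  emit P4@[59:60]

Matches: [[2,2],[5,2],[6,0],[6,5],[7,2],[8,4],[10,2],[11,2],[11,3],[14,2],[15,0],[15,5],[17,2],[18,2],[18,3],[19,2],[19,3],[20,2],[20,3],[21,4],[23,2],[24,2],[24,3],[25,4],[27,2],[30,2],[31,0],[31,5],[34,1],[35,1],[36,1],[38,2],[39,2],[39,3],[41,2],[42,2],[42,3],[47,2],[49,2],[50,5],[52,2],[55,2],[56,0],[56,5],[57,2],[58,5],[59,2],[60,4]]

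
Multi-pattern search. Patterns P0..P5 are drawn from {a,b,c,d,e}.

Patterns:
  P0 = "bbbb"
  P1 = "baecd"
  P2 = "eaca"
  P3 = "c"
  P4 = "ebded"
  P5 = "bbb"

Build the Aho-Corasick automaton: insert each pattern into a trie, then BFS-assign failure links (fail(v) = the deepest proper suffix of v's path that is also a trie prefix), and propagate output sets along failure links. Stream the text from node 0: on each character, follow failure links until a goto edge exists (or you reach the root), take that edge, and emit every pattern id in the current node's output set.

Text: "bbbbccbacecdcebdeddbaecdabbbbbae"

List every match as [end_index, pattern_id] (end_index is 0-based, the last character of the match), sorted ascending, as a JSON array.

Build automaton:
Trie (insert patterns):
  n0 'ε': b→1 c→13 e→9
  n1 'b': a→5 b→2
  n2 'bb': b→3
  n3 'bbb': b→4  [P5 ends]
  n4 'bbbb': ·  [P0 ends]
  n5 'ba': e→6
  n6 'bae': c→7
  n7 'baec': d→8
  n8 'baecd': ·  [P1 ends]
  n9 'e': a→10 b→14
  n10 'ea': c→11
  n11 'eac': a→12
  n12 'eaca': ·  [P2 ends]
  n13 'c': ·  [P3 ends]
  n14 'eb': d→15
  n15 'ebd': e→16
  n16 'ebde': d→17
  n17 'ebded': ·  [P4 ends]

Failure links (BFS by depth):
  n1('b'): parent n0 fail=0; on 'b' 0 → fail=0;  out ∅∪∅=∅
  n9('e'): parent n0 fail=0; on 'e' 0 → fail=0;  out ∅∪∅=∅
  n13('c'): parent n0 fail=0; on 'c' 0 → fail=0;  out {3}∪∅={3}
  n2('bb'): parent n1 fail=0; on 'b' 0 → fail=1;  out ∅∪∅=∅
  n5('ba'): parent n1 fail=0; on 'a' 0 → fail=0;  out ∅∪∅=∅
  n10('ea'): parent n9 fail=0; on 'a' 0 → fail=0;  out ∅∪∅=∅
  n14('eb'): parent n9 fail=0; on 'b' 0 → fail=1;  out ∅∪∅=∅
  n3('bbb'): parent n2 fail=1; on 'b' 1 → fail=2;  out {5}∪∅={5}
  n6('bae'): parent n5 fail=0; on 'e' 0 → fail=9;  out ∅∪∅=∅
  n11('eac'): parent n10 fail=0; on 'c' 0 → fail=13;  out ∅∪{3}={3}
  n15('ebd'): parent n14 fail=1; on 'd' 1→0 → fail=0;  out ∅∪∅=∅
  n4('bbbb'): parent n3 fail=2; on 'b' 2 → fail=3;  out {0}∪{5}={0,5}
  n7('baec'): parent n6 fail=9; on 'c' 9→0 → fail=13;  out ∅∪{3}={3}
  n12('eaca'): parent n11 fail=13; on 'a' 13→0 → fail=0;  out {2}∪∅={2}
  n16('ebde'): parent n15 fail=0; on 'e' 0 → fail=9;  out ∅∪∅=∅
  n8('baecd'): parent n7 fail=13; on 'd' 13→0 → fail=0;  out {1}∪∅={1}
  n17('ebded'): parent n16 fail=9; on 'd' 9→0 → fail=0;  out {4}∪∅={4}

Text stream:
pos 0 'b': at 1
pos 1 'b': at 2
pos 2 'b': at 3  → match P5@[0:2]
pos 3 'b': at 4  → match P0@[0:3],P5@[1:3]
pos 4 'c': at 13 (via fail)  → match P3@[4:4]
pos 5 'c': at 13 (via fail)  → match P3@[5:5]
pos 6 'b': at 1 (via fail)
pos 7 'a': at 5
pos 8 'c': at 13 (via fail)  → match P3@[8:8]
pos 9 'e': at 9 (via fail)
pos 10 'c': at 13 (via fail)  → match P3@[10:10]
pos 11 'd': at 0 (via fail)
pos 12 'c': at 13  → match P3@[12:12]
pos 13 'e': at 9 (via fail)
pos 14 'b': at 14
pos 15 'd': at 15
pos 16 'e': at 16
pos 17 'd': at 17  → match P4@[13:17]
pos 18 'd': at 0 (via fail)
pos 19 'b': at 1
pos 20 'a': at 5
pos 21 'e': at 6
pos 22 'c': at 7  → match P3@[22:22]
pos 23 'd': at 8  → match P1@[19:23]
pos 24 'a': at 0 (via fail)
pos 25 'b': at 1
pos 26 'b': at 2
pos 27 'b': at 3  → match P5@[25:27]
pos 28 'b': at 4  → match P0@[25:28],P5@[26:28]
pos 29 'b': at 4 (via fail)  → match P0@[26:29],P5@[27:29]
pos 30 'a': at 5 (via fail)
pos 31 'e': at 6

All matches (sorted): [[2,5],[3,0],[3,5],[4,3],[5,3],[8,3],[10,3],[12,3],[17,4],[22,3],[23,1],[27,5],[28,0],[28,5],[29,0],[29,5]]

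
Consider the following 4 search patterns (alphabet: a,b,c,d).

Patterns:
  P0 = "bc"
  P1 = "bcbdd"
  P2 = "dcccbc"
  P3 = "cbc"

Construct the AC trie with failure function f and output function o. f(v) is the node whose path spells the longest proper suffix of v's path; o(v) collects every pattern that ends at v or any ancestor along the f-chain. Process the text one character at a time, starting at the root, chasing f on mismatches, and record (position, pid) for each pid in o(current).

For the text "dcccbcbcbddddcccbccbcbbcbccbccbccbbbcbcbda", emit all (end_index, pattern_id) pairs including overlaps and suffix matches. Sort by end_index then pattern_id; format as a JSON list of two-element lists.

Construct AC machine:
Trie (insert patterns):
  0='ε' goto b→1 c→12 d→6
  1='b' goto c→2
  2='bc' goto b→3  [P0 ends]
  3='bcb' goto d→4
  4='bcbd' goto d→5
  5='bcbdd' goto ·  [P1 ends]
  6='d' goto c→7
  7='dc' goto c→8
  8='dcc' goto c→9
  9='dccc' goto b→10
  10='dcccb' goto c→11
  11='dcccbc' goto ·  [P2 ends]
  12='c' goto b→13
  13='cb' goto c→14
  14='cbc' goto ·  [P3 ends]

Failure links (BFS by depth):
  n1('b'): parent n0 fail=0; on 'b' 0 → fail=0;  out ∅∪∅=∅
  n6('d'): parent n0 fail=0; on 'd' 0 → fail=0;  out ∅∪∅=∅
  n12('c'): parent n0 fail=0; on 'c' 0 → fail=0;  out ∅∪∅=∅
  n2('bc'): parent n1 fail=0; on 'c' 0 → fail=12;  out {0}∪∅={0}
  n7('dc'): parent n6 fail=0; on 'c' 0 → fail=12;  out ∅∪∅=∅
  n13('cb'): parent n12 fail=0; on 'b' 0 → fail=1;  out ∅∪∅=∅
  n3('bcb'): parent n2 fail=12; on 'b' 12 → fail=13;  out ∅∪∅=∅
  n8('dcc'): parent n7 fail=12; on 'c' 12→0 → fail=12;  out ∅∪∅=∅
  n14('cbc'): parent n13 fail=1; on 'c' 1 → fail=2;  out {3}∪{0}={0,3}
  n4('bcbd'): parent n3 fail=13; on 'd' 13→1→0 → fail=6;  out ∅∪∅=∅
  n9('dccc'): parent n8 fail=12; on 'c' 12→0 → fail=12;  out ∅∪∅=∅
  n5('bcbdd'): parent n4 fail=6; on 'd' 6→0 → fail=6;  out {1}∪∅={1}
  n10('dcccb'): parent n9 fail=12; on 'b' 12 → fail=13;  out ∅∪∅=∅
  n11('dcccbc'): parent n10 fail=13; on 'c' 13 → fail=14;  out {2}∪{0,3}={0,2,3}

Scan:
[0] read 'd'  n0⇒n6
[1] read 'c'  n6⇒n7
[2] read 'c'  n7⇒n8
[3] read 'c'  n8⇒n9
[4] read 'b'  n9⇒n10
[5] read 'c'  n10⇒n11  emit P0@[4:5],P2@[0:5],P3@[3:5]
[6] read 'b'  n11⇒n3 (fail-walked)
[7] read 'c'  n3⇒n14 (fail-walked)  emit P0@[6:7],P3@[5:7]
[8] read 'b'  n14⇒n3 (fail-walked)
[9] read 'd'  n3⇒n4
[10] read 'd'  n4⇒n5  emit P1@[6:10]
[11] read 'd'  n5⇒n6 (fail-walked)
[12] read 'd'  n6⇒n6 (fail-walked)
[13] read 'c'  n6⇒n7
[14] read 'c'  n7⇒n8
[15] read 'c'  n8⇒n9
[16] read 'b'  n9⇒n10
[17] read 'c'  n10⇒n11  emit P0@[16:17],P2@[12:17],P3@[15:17]
[18] read 'c'  n11⇒n12 (fail-walked)
[19] read 'b'  n12⇒n13
[20] read 'c'  n13⇒n14  emit P0@[19:20],P3@[18:20]
[21] read 'b'  n14⇒n3 (fail-walked)
[22] read 'b'  n3⇒n1 (fail-walked)
[23] read 'c'  n1⇒n2  emit P0@[22:23]
[24] read 'b'  n2⇒n3
[25] read 'c'  n3⇒n14 (fail-walked)  emit P0@[24:25],P3@[23:25]
[26] read 'c'  n14⇒n12 (fail-walked)
[27] read 'b'  n12⇒n13
[28] read 'c'  n13⇒n14  emit P0@[27:28],P3@[26:28]
[29] read 'c'  n14⇒n12 (fail-walked)
[30] read 'b'  n12⇒n13
[31] read 'c'  n13⇒n14  emit P0@[30:31],P3@[29:31]
[32] read 'c'  n14⇒n12 (fail-walked)
[33] read 'b'  n12⇒n13
[34] read 'b'  n13⇒n1 (fail-walked)
[35] read 'b'  n1⇒n1 (fail-walked)
[36] read 'c'  n1⇒n2  emit P0@[35:36]
[37] read 'b'  n2⇒n3
[38] read 'c'  n3⇒n14 (fail-walked)  emit P0@[37:38],P3@[36:38]
[39] read 'b'  n14⇒n3 (fail-walked)
[40] read 'd'  n3⇒n4
[41] read 'a'  n4⇒n0 (fail-walked)

All matches (sorted): [[5,0],[5,2],[5,3],[7,0],[7,3],[10,1],[17,0],[17,2],[17,3],[20,0],[20,3],[23,0],[25,0],[25,3],[28,0],[28,3],[31,0],[31,3],[36,0],[38,0],[38,3]]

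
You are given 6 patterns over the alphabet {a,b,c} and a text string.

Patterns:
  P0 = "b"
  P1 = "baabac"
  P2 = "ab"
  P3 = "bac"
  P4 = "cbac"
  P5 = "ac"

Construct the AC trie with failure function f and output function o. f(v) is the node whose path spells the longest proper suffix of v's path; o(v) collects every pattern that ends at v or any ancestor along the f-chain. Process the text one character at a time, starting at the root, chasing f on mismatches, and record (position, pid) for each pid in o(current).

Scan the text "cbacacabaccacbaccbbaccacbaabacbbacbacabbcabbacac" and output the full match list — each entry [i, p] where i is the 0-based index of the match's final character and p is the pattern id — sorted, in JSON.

Construct AC machine:
Trie nodes:
  0='ε' goto a→7 b→1 c→10
  1='b' goto a→2  [P0 ends]
  2='ba' goto a→3 c→9
  3='baa' goto b→4
  4='baab' goto a→5
  5='baaba' goto c→6
  6='baabac' goto ·  [P1 ends]
  7='a' goto b→8 c→14
  8='ab' goto ·  [P2 ends]
  9='bac' goto ·  [P3 ends]
  10='c' goto b→11
  11='cb' goto a→12
  12='cba' goto c→13
  13='cbac' goto ·  [P4 ends]
  14='ac' goto ·  [P5 ends]

BFS fail/out derivation:
  fail(1) 'b': from fail(0)=0 chase 'b': 0 ⇒ 0;  out={0}∪out(0)={0}
  fail(7) 'a': from fail(0)=0 chase 'a': 0 ⇒ 0;  out=∅∪out(0)=∅
  fail(10) 'c': from fail(0)=0 chase 'c': 0 ⇒ 0;  out=∅∪out(0)=∅
  fail(2) 'ba': from fail(1)=0 chase 'a': 0 ⇒ 7;  out=∅∪out(7)=∅
  fail(8) 'ab': from fail(7)=0 chase 'b': 0 ⇒ 1;  out={2}∪out(1)={0,2}
  fail(11) 'cb': from fail(10)=0 chase 'b': 0 ⇒ 1;  out=∅∪out(1)={0}
  fail(14) 'ac': from fail(7)=0 chase 'c': 0 ⇒ 10;  out={5}∪out(10)={5}
  fail(3) 'baa': from fail(2)=7 chase 'a': 7→0 ⇒ 7;  out=∅∪out(7)=∅
  fail(9) 'bac': from fail(2)=7 chase 'c': 7 ⇒ 14;  out={3}∪out(14)={3,5}
  fail(12) 'cba': from fail(11)=1 chase 'a': 1 ⇒ 2;  out=∅∪out(2)=∅
  fail(4) 'baab': from fail(3)=7 chase 'b': 7 ⇒ 8;  out=∅∪out(8)={0,2}
  fail(13) 'cbac': from fail(12)=2 chase 'c': 2 ⇒ 9;  out={4}∪out(9)={3,4,5}
  fail(5) 'baaba': from fail(4)=8 chase 'a': 8→1 ⇒ 2;  out=∅∪out(2)=∅
  fail(6) 'baabac': from fail(5)=2 chase 'c': 2 ⇒ 9;  out={1}∪out(9)={1,3,5}

Scan:
pos 0 'c': at 10
pos 1 'b': at 11  → match P0@[1:1]
pos 2 'a': at 12
pos 3 'c': at 13  → match P3@[1:3],P4@[0:3],P5@[2:3]
pos 4 'a': at 7 ·f
pos 5 'c': at 14  → match P5@[4:5]
pos 6 'a': at 7 ·f
pos 7 'b': at 8  → match P0@[7:7],P2@[6:7]
pos 8 'a': at 2 ·f
pos 9 'c': at 9  → match P3@[7:9],P5@[8:9]
pos 10 'c': at 10 ·f
pos 11 'a': at 7 ·f
pos 12 'c': at 14  → match P5@[11:12]
pos 13 'b': at 11 ·f  → match P0@[13:13]
pos 14 'a': at 12
pos 15 'c': at 13  → match P3@[13:15],P4@[12:15],P5@[14:15]
pos 16 'c': at 10 ·f
pos 17 'b': at 11  → match P0@[17:17]
pos 18 'b': at 1 ·f  → match P0@[18:18]
pos 19 'a': at 2
pos 20 'c': at 9  → match P3@[18:20],P5@[19:20]
pos 21 'c': at 10 ·f
pos 22 'a': at 7 ·f
pos 23 'c': at 14  → match P5@[22:23]
pos 24 'b': at 11 ·f  → match P0@[24:24]
pos 25 'a': at 12
pos 26 'a': at 3 ·f
pos 27 'b': at 4  → match P0@[27:27],P2@[26:27]
pos 28 'a': at 5
pos 29 'c': at 6  → match P1@[24:29],P3@[27:29],P5@[28:29]
pos 30 'b': at 11 ·f  → match P0@[30:30]
pos 31 'b': at 1 ·f  → match P0@[31:31]
pos 32 'a': at 2
pos 33 'c': at 9  → match P3@[31:33],P5@[32:33]
pos 34 'b': at 11 ·f  → match P0@[34:34]
pos 35 'a': at 12
pos 36 'c': at 13  → match P3@[34:36],P4@[33:36],P5@[35:36]
pos 37 'a': at 7 ·f
pos 38 'b': at 8  → match P0@[38:38],P2@[37:38]
pos 39 'b': at 1 ·f  → match P0@[39:39]
pos 40 'c': at 10 ·f
pos 41 'a': at 7 ·f
pos 42 'b': at 8  → match P0@[42:42],P2@[41:42]
pos 43 'b': at 1 ·f  → match P0@[43:43]
pos 44 'a': at 2
pos 45 'c': at 9  → match P3@[43:45],P5@[44:45]
pos 46 'a': at 7 ·f
pos 47 'c': at 14  → match P5@[46:47]

All matches (sorted): [[1,0],[3,3],[3,4],[3,5],[5,5],[7,0],[7,2],[9,3],[9,5],[12,5],[13,0],[15,3],[15,4],[15,5],[17,0],[18,0],[20,3],[20,5],[23,5],[24,0],[27,0],[27,2],[29,1],[29,3],[29,5],[30,0],[31,0],[33,3],[33,5],[34,0],[36,3],[36,4],[36,5],[38,0],[38,2],[39,0],[42,0],[42,2],[43,0],[45,3],[45,5],[47,5]]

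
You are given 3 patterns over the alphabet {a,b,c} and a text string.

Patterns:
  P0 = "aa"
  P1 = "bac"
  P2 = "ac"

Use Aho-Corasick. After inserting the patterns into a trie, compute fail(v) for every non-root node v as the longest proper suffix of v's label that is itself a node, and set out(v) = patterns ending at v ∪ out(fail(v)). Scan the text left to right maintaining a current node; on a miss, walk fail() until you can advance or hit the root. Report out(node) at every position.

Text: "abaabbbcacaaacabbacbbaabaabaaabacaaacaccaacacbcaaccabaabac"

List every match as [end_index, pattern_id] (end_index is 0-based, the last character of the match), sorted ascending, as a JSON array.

Build:
Trie (insert patterns):
  0='ε' goto a→1 b→3
  1='a' goto a→2 c→6
  2='aa' goto ·  ←P0
  3='b' goto a→4
  4='ba' goto c→5
  5='bac' goto ·  ←P1
  6='ac' goto ·  ←P2

BFS fail/out derivation:
  fail(1) 'a': from fail(0)=0 chase 'a': 0 ⇒ 0;  out=∅∪out(0)=∅
  fail(3) 'b': from fail(0)=0 chase 'b': 0 ⇒ 0;  out=∅∪out(0)=∅
  fail(2) 'aa': from fail(1)=0 chase 'a': 0 ⇒ 1;  out={0}∪out(1)={0}
  fail(4) 'ba': from fail(3)=0 chase 'a': 0 ⇒ 1;  out=∅∪out(1)=∅
  fail(6) 'ac': from fail(1)=0 chase 'c': 0 ⇒ 0;  out={2}∪out(0)={2}
  fail(5) 'bac': from fail(4)=1 chase 'c': 1 ⇒ 6;  out={1}∪out(6)={1,2}

Text stream:
[0] read 'a'  n0⇒n1
[1] read 'b'  n1⇒n3 (via fail)
[2] read 'a'  n3⇒n4
[3] read 'a'  n4⇒n2 (via fail)  → match P0@[2:3]
[4] read 'b'  n2⇒n3 (via fail)
[5] read 'b'  n3⇒n3 (via fail)
[6] read 'b'  n3⇒n3 (via fail)
[7] read 'c'  n3⇒n0 (via fail)
[8] read 'a'  n0⇒n1
[9] read 'c'  n1⇒n6  → match P2@[8:9]
[10] read 'a'  n6⇒n1 (via fail)
[11] read 'a'  n1⇒n2  → match P0@[10:11]
[12] read 'a'  n2⇒n2 (via fail)  → match P0@[11:12]
[13] read 'c'  n2⇒n6 (via fail)  → match P2@[12:13]
[14] read 'a'  n6⇒n1 (via fail)
[15] read 'b'  n1⇒n3 (via fail)
[16] read 'b'  n3⇒n3 (via fail)
[17] read 'a'  n3⇒n4
[18] read 'c'  n4⇒n5  → match P1@[16:18],P2@[17:18]
[19] read 'b'  n5⇒n3 (via fail)
[20] read 'b'  n3⇒n3 (via fail)
[21] read 'a'  n3⇒n4
[22] read 'a'  n4⇒n2 (via fail)  → match P0@[21:22]
[23] read 'b'  n2⇒n3 (via fail)
[24] read 'a'  n3⇒n4
[25] read 'a'  n4⇒n2 (via fail)  → match P0@[24:25]
[26] read 'b'  n2⇒n3 (via fail)
[27] read 'a'  n3⇒n4
[28] read 'a'  n4⇒n2 (via fail)  → match P0@[27:28]
[29] read 'a'  n2⇒n2 (via fail)  → match P0@[28:29]
[30] read 'b'  n2⇒n3 (via fail)
[31] read 'a'  n3⇒n4
[32] read 'c'  n4⇒n5  → match P1@[30:32],P2@[31:32]
[33] read 'a'  n5⇒n1 (via fail)
[34] read 'a'  n1⇒n2  → match P0@[33:34]
[35] read 'a'  n2⇒n2 (via fail)  → match P0@[34:35]
[36] read 'c'  n2⇒n6 (via fail)  → match P2@[35:36]
[37] read 'a'  n6⇒n1 (via fail)
[38] read 'c'  n1⇒n6  → match P2@[37:38]
[39] read 'c'  n6⇒n0 (via fail)
[40] read 'a'  n0⇒n1
[41] read 'a'  n1⇒n2  → match P0@[40:41]
[42] read 'c'  n2⇒n6 (via fail)  → match P2@[41:42]
[43] read 'a'  n6⇒n1 (via fail)
[44] read 'c'  n1⇒n6  → match P2@[43:44]
[45] read 'b'  n6⇒n3 (via fail)
[46] read 'c'  n3⇒n0 (via fail)
[47] read 'a'  n0⇒n1
[48] read 'a'  n1⇒n2  → match P0@[47:48]
[49] read 'c'  n2⇒n6 (via fail)  → match P2@[48:49]
[50] read 'c'  n6⇒n0 (via fail)
[51] read 'a'  n0⇒n1
[52] read 'b'  n1⇒n3 (via fail)
[53] read 'a'  n3⇒n4
[54] read 'a'  n4⇒n2 (via fail)  → match P0@[53:54]
[55] read 'b'  n2⇒n3 (via fail)
[56] read 'a'  n3⇒n4
[57] read 'c'  n4⇒n5  → match P1@[55:57],P2@[56:57]

Result: [[3,0],[9,2],[11,0],[12,0],[13,2],[18,1],[18,2],[22,0],[25,0],[28,0],[29,0],[32,1],[32,2],[34,0],[35,0],[36,2],[38,2],[41,0],[42,2],[44,2],[48,0],[49,2],[54,0],[57,1],[57,2]]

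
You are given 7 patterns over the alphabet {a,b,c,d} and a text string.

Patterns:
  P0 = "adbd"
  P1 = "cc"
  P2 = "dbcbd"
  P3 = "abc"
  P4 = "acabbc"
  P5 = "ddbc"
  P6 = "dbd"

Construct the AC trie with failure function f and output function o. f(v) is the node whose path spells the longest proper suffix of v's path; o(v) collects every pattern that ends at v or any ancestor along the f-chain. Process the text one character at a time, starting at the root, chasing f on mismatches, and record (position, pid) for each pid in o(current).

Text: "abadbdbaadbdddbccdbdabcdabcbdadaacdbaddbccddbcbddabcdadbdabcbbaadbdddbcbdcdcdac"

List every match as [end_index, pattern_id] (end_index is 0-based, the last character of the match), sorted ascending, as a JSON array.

Build automaton:
Trie (insert patterns):
  n0 'ε': a→1 c→5 d→7
  n1 'a': b→12 c→14 d→2
  n2 'ad': b→3
  n3 'adb': d→4
  n4 'adbd': ·  [P0 ends]
  n5 'c': c→6
  n6 'cc': ·  [P1 ends]
  n7 'd': b→8 d→19
  n8 'db': c→9 d→22
  n9 'dbc': b→10
  n10 'dbcb': d→11
  n11 'dbcbd': ·  [P2 ends]
  n12 'ab': c→13
  n13 'abc': ·  [P3 ends]
  n14 'ac': a→15
  n15 'aca': b→16
  n16 'acab': b→17
  n17 'acabb': c→18
  n18 'acabbc': ·  [P4 ends]
  n19 'dd': b→20
  n20 'ddb': c→21
  n21 'ddbc': ·  [P5 ends]
  n22 'dbd': ·  [P6 ends]

BFS fail/out derivation:
  n1('a'): parent n0 fail=0; on 'a' 0 → fail=0;  out ∅∪∅=∅
  n5('c'): parent n0 fail=0; on 'c' 0 → fail=0;  out ∅∪∅=∅
  n7('d'): parent n0 fail=0; on 'd' 0 → fail=0;  out ∅∪∅=∅
  n2('ad'): parent n1 fail=0; on 'd' 0 → fail=7;  out ∅∪∅=∅
  n6('cc'): parent n5 fail=0; on 'c' 0 → fail=5;  out {1}∪∅={1}
  n8('db'): parent n7 fail=0; on 'b' 0 → fail=0;  out ∅∪∅=∅
  n12('ab'): parent n1 fail=0; on 'b' 0 → fail=0;  out ∅∪∅=∅
  n14('ac'): parent n1 fail=0; on 'c' 0 → fail=5;  out ∅∪∅=∅
  n19('dd'): parent n7 fail=0; on 'd' 0 → fail=7;  out ∅∪∅=∅
  n3('adb'): parent n2 fail=7; on 'b' 7 → fail=8;  out ∅∪∅=∅
  n9('dbc'): parent n8 fail=0; on 'c' 0 → fail=5;  out ∅∪∅=∅
  n13('abc'): parent n12 fail=0; on 'c' 0 → fail=5;  out {3}∪∅={3}
  n15('aca'): parent n14 fail=5; on 'a' 5→0 → fail=1;  out ∅∪∅=∅
  n20('ddb'): parent n19 fail=7; on 'b' 7 → fail=8;  out ∅∪∅=∅
  n22('dbd'): parent n8 fail=0; on 'd' 0 → fail=7;  out {6}∪∅={6}
  n4('adbd'): parent n3 fail=8; on 'd' 8 → fail=22;  out {0}∪{6}={0,6}
  n10('dbcb'): parent n9 fail=5; on 'b' 5→0 → fail=0;  out ∅∪∅=∅
  n16('acab'): parent n15 fail=1; on 'b' 1 → fail=12;  out ∅∪∅=∅
  n21('ddbc'): parent n20 fail=8; on 'c' 8 → fail=9;  out {5}∪∅={5}
  n11('dbcbd'): parent n10 fail=0; on 'd' 0 → fail=7;  out {2}∪∅={2}
  n17('acabb'): parent n16 fail=12; on 'b' 12→0 → fail=0;  out ∅∪∅=∅
  n18('acabbc'): parent n17 fail=0; on 'c' 0 → fail=5;  out {4}∪∅={4}

Scan:
i=0 'a': node 0→1
i=1 'b': node 1→12
i=2 'a': node 12→1 ·f
i=3 'd': node 1→2
i=4 'b': node 2→3
i=5 'd': node 3→4  ** P0@[2:5],P6@[3:5]
i=6 'b': node 4→8 ·f
i=7 'a': node 8→1 ·f
i=8 'a': node 1→1 ·f
i=9 'd': node 1→2
i=10 'b': node 2→3
i=11 'd': node 3→4  ** P0@[8:11],P6@[9:11]
i=12 'd': node 4→19 ·f
i=13 'd': node 19→19 ·f
i=14 'b': node 19→20
i=15 'c': node 20→21  ** P5@[12:15]
i=16 'c': node 21→6 ·f  ** P1@[15:16]
i=17 'd': node 6→7 ·f
i=18 'b': node 7→8
i=19 'd': node 8→22  ** P6@[17:19]
i=20 'a': node 22→1 ·f
i=21 'b': node 1→12
i=22 'c': node 12→13  ** P3@[20:22]
i=23 'd': node 13→7 ·f
i=24 'a': node 7→1 ·f
i=25 'b': node 1→12
i=26 'c': node 12→13  ** P3@[24:26]
i=27 'b': node 13→0 ·f
i=28 'd': node 0→7
i=29 'a': node 7→1 ·f
i=30 'd': node 1→2
i=31 'a': node 2→1 ·f
i=32 'a': node 1→1 ·f
i=33 'c': node 1→14
i=34 'd': node 14→7 ·f
i=35 'b': node 7→8
i=36 'a': node 8→1 ·f
i=37 'd': node 1→2
i=38 'd': node 2→19 ·f
i=39 'b': node 19→20
i=40 'c': node 20→21  ** P5@[37:40]
i=41 'c': node 21→6 ·f  ** P1@[40:41]
i=42 'd': node 6→7 ·f
i=43 'd': node 7→19
i=44 'b': node 19→20
i=45 'c': node 20→21  ** P5@[42:45]
i=46 'b': node 21→10 ·f
i=47 'd': node 10→11  ** P2@[43:47]
i=48 'd': node 11→19 ·f
i=49 'a': node 19→1 ·f
i=50 'b': node 1→12
i=51 'c': node 12→13  ** P3@[49:51]
i=52 'd': node 13→7 ·f
i=53 'a': node 7→1 ·f
i=54 'd': node 1→2
i=55 'b': node 2→3
i=56 'd': node 3→4  ** P0@[53:56],P6@[54:56]
i=57 'a': node 4→1 ·f
i=58 'b': node 1→12
i=59 'c': node 12→13  ** P3@[57:59]
i=60 'b': node 13→0 ·f
i=61 'b': node 0→0
i=62 'a': node 0→1
i=63 'a': node 1→1 ·f
i=64 'd': node 1→2
i=65 'b': node 2→3
i=66 'd': node 3→4  ** P0@[63:66],P6@[64:66]
i=67 'd': node 4→19 ·f
i=68 'd': node 19→19 ·f
i=69 'b': node 19→20
i=70 'c': node 20→21  ** P5@[67:70]
i=71 'b': node 21→10 ·f
i=72 'd': node 10→11  ** P2@[68:72]
i=73 'c': node 11→5 ·f
i=74 'd': node 5→7 ·f
i=75 'c': node 7→5 ·f
i=76 'd': node 5→7 ·f
i=77 'a': node 7→1 ·f
i=78 'c': node 1→14

Result: [[5,0],[5,6],[11,0],[11,6],[15,5],[16,1],[19,6],[22,3],[26,3],[40,5],[41,1],[45,5],[47,2],[51,3],[56,0],[56,6],[59,3],[66,0],[66,6],[70,5],[72,2]]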